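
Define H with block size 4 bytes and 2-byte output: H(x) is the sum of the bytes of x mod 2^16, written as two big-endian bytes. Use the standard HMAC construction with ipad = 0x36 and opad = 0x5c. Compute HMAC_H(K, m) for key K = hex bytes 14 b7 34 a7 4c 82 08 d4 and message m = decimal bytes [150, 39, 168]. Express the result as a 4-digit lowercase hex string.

Key hex bytes 14 b7 34 a7 4c 82 08 d4 is 8 bytes > B = 4, so hash it first: H(key) = 03 50, then zero-pad to 4 bytes: K' = 03 50 00 00.
K' ⊕ ipad = 35 66 36 36.  K' ⊕ opad = 5f 0c 5c 5c.
Inner input = (K'⊕ipad) ∥ m = 35 66 36 36 ∥ 96 27 a8.
Inner hash: sum = 53+102+54+54+150+39+168 = 620 → 02 6c.
Outer input = (K'⊕opad) ∥ inner = 5f 0c 5c 5c ∥ 02 6c.
Outer hash (tag): sum = 95+12+92+92+2+108 = 401 → 01 91.

0191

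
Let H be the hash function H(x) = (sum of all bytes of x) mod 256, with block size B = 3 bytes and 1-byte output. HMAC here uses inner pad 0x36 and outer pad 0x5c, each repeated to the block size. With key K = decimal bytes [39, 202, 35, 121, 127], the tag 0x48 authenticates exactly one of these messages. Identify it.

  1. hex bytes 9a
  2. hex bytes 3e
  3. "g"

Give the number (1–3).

1

Key decimal bytes [39, 202, 35, 121, 127] = 27 ca 23 79 7f is 5 bytes > B = 3, so hash it first: H(key) = 0c, then zero-pad to 3 bytes: K' = 0c 00 00.
K' ⊕ ipad = 3a 36 36; K' ⊕ opad = 50 5c 5c.
m1: inner = H(3a 36 36 9a) = 40; tag = H(50 5c 5c 40) = 48 ← matches
m2: inner = H(3a 36 36 3e) = e4; tag = H(50 5c 5c e4) = ec
m3: inner = H(3a 36 36 67) = 0d; tag = H(50 5c 5c 0d) = 15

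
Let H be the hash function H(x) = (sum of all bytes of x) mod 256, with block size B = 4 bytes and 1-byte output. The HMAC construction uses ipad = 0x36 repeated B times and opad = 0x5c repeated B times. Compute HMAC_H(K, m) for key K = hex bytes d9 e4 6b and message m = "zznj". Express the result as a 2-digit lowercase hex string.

f0

Key hex bytes d9 e4 6b is 3 bytes ≤ B = 4; zero-pad to 4 bytes: K' = d9 e4 6b 00.
K' ⊕ ipad = ef d2 5d 36.  K' ⊕ opad = 85 b8 37 5c.
Inner input = (K'⊕ipad) ∥ m = ef d2 5d 36 ∥ 7a 7a 6e 6a.
Inner hash: sum = 239+210+93+54+122+122+110+106 = 1056; mod 256 = 32 → 20.
Outer input = (K'⊕opad) ∥ inner = 85 b8 37 5c ∥ 20.
Outer hash (tag): sum = 133+184+55+92+32 = 496; mod 256 = 240 → f0.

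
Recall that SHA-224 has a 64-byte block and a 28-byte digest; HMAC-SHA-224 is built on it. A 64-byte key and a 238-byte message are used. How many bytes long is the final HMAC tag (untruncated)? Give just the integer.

The tag is one SHA-224 digest: 28 bytes.

28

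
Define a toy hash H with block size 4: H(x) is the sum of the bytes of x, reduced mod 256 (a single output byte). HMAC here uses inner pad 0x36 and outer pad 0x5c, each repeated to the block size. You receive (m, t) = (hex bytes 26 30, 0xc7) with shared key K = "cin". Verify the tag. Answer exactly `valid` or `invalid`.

Key "cin" = 63 69 6e is 3 bytes ≤ B = 4; zero-pad to 4 bytes: K' = 63 69 6e 00.
K' ⊕ ipad = 55 5f 58 36; K' ⊕ opad = 3f 35 32 5c.
Inner hash: sum = 85+95+88+54+38+48 = 408; mod 256 = 152 → 98.
Outer hash (recomputed tag): sum = 63+53+50+92+152 = 410; mod 256 = 154 → 9a.
Recomputed tag = 9a; claimed = c7 → mismatch.

invalid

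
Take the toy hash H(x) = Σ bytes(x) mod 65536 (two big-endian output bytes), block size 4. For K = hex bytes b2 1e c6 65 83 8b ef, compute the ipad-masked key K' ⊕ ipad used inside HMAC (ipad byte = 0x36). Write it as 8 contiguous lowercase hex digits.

35ce3636

Key hex bytes b2 1e c6 65 83 8b ef is 7 bytes > B = 4, so hash it first: H(key) = 03 f8, then zero-pad to 4 bytes: K' = 03 f8 00 00.
XOR each byte with 0x36: 03⊕36=35, f8⊕36=ce, 00⊕36=36, 00⊕36=36.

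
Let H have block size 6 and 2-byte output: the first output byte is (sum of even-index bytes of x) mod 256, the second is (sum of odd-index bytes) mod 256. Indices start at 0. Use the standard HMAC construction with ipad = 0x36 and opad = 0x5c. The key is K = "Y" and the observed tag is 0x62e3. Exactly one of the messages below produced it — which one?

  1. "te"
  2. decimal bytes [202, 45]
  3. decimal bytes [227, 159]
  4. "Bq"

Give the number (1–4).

2

Key "Y" = 59 is 1 byte ≤ B = 6; zero-pad to 6 bytes: K' = 59 00 00 00 00 00.
K' ⊕ ipad = 6f 36 36 36 36 36; K' ⊕ opad = 05 5c 5c 5c 5c 5c.
m1: inner = H(6f 36 36 36 36 36 74 65) = 4f 07; tag = H(05 5c 5c 5c 5c 5c 4f 07) = 0c1b
m2: inner = H(6f 36 36 36 36 36 ca 2d) = a5 cf; tag = H(05 5c 5c 5c 5c 5c a5 cf) = 62e3 ← matches
m3: inner = H(6f 36 36 36 36 36 e3 9f) = be 41; tag = H(05 5c 5c 5c 5c 5c be 41) = 7b55
m4: inner = H(6f 36 36 36 36 36 42 71) = 1d 13; tag = H(05 5c 5c 5c 5c 5c 1d 13) = da27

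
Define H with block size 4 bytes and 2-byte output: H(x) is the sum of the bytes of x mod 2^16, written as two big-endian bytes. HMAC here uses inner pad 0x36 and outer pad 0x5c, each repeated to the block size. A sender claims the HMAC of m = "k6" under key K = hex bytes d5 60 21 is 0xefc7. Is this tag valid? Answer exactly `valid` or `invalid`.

Key hex bytes d5 60 21 is 3 bytes ≤ B = 4; zero-pad to 4 bytes: K' = d5 60 21 00.
K' ⊕ ipad = e3 56 17 36; K' ⊕ opad = 89 3c 7d 5c.
Inner hash: sum = 227+86+23+54+107+54 = 551 → 02 27.
Outer hash (recomputed tag): sum = 137+60+125+92+2+39 = 455 → 01 c7.
Recomputed tag = 01c7; claimed = efc7 → mismatch.

invalid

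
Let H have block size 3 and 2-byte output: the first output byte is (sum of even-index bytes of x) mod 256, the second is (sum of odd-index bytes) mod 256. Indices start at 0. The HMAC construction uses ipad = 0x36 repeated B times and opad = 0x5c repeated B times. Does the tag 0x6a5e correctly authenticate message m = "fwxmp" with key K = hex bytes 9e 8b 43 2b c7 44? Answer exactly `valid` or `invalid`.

valid

Key hex bytes 9e 8b 43 2b c7 44 is 6 bytes > B = 3, so hash it first: H(key) = a8 fa, then zero-pad to 3 bytes: K' = a8 fa 00.
K' ⊕ ipad = 9e cc 36; K' ⊕ opad = f4 a6 5c.
Inner hash: even-index sum = 440 mod 256 = 184; odd-index sum = 538 mod 256 = 26 → b8 1a.
Outer hash (recomputed tag): even-index sum = 362 mod 256 = 106; odd-index sum = 350 mod 256 = 94 → 6a 5e.
Recomputed tag = 6a5e; claimed = 6a5e → match.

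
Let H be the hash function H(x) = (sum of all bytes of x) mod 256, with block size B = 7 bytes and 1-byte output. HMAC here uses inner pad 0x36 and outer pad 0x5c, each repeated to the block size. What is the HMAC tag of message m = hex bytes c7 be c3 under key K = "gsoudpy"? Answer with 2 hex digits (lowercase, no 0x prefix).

b0

Key "gsoudpy" = 67 73 6f 75 64 70 79 is exactly B = 7 bytes: K' = 67 73 6f 75 64 70 79.
K' ⊕ ipad = 51 45 59 43 52 46 4f.  K' ⊕ opad = 3b 2f 33 29 38 2c 25.
Inner input = (K'⊕ipad) ∥ m = 51 45 59 43 52 46 4f ∥ c7 be c3.
Inner hash: sum = 81+69+89+67+82+70+79+199+190+195 = 1121; mod 256 = 97 → 61.
Outer input = (K'⊕opad) ∥ inner = 3b 2f 33 29 38 2c 25 ∥ 61.
Outer hash (tag): sum = 59+47+51+41+56+44+37+97 = 432; mod 256 = 176 → b0.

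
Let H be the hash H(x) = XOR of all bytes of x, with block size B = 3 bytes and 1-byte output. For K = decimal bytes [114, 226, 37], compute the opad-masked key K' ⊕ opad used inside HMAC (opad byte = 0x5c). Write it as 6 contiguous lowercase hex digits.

2ebe79

Key decimal bytes [114, 226, 37] = 72 e2 25 is exactly B = 3 bytes: K' = 72 e2 25.
XOR each byte with 0x5c: 72⊕5c=2e, e2⊕5c=be, 25⊕5c=79.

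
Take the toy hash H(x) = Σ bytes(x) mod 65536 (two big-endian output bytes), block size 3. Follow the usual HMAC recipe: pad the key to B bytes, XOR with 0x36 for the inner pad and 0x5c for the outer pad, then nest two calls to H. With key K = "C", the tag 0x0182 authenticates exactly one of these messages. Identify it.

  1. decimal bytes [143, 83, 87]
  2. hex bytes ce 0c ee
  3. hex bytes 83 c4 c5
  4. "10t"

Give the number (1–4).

2

Key "C" = 43 is 1 byte ≤ B = 3; zero-pad to 3 bytes: K' = 43 00 00.
K' ⊕ ipad = 75 36 36; K' ⊕ opad = 1f 5c 5c.
m1: inner = H(75 36 36 8f 53 57) = 02 1a; tag = H(1f 5c 5c 02 1a) = 00f3
m2: inner = H(75 36 36 ce 0c ee) = 02 a9; tag = H(1f 5c 5c 02 a9) = 0182 ← matches
m3: inner = H(75 36 36 83 c4 c5) = 02 ed; tag = H(1f 5c 5c 02 ed) = 01c6
m4: inner = H(75 36 36 31 30 74) = 01 b6; tag = H(1f 5c 5c 01 b6) = 018e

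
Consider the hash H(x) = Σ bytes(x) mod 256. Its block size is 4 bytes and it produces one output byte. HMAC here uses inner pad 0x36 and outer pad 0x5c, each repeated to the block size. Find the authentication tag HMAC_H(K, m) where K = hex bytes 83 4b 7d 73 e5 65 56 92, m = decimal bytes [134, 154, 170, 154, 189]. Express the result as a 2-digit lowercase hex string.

49

Key hex bytes 83 4b 7d 73 e5 65 56 92 is 8 bytes > B = 4, so hash it first: H(key) = f0, then zero-pad to 4 bytes: K' = f0 00 00 00.
K' ⊕ ipad = c6 36 36 36.  K' ⊕ opad = ac 5c 5c 5c.
Inner input = (K'⊕ipad) ∥ m = c6 36 36 36 ∥ 86 9a aa 9a bd.
Inner hash: sum = 198+54+54+54+134+154+170+154+189 = 1161; mod 256 = 137 → 89.
Outer input = (K'⊕opad) ∥ inner = ac 5c 5c 5c ∥ 89.
Outer hash (tag): sum = 172+92+92+92+137 = 585; mod 256 = 73 → 49.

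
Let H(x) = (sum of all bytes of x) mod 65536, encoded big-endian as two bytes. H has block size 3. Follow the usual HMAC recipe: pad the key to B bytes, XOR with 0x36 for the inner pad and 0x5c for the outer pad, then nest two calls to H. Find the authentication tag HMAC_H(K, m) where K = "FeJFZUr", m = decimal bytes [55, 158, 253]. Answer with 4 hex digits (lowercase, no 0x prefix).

0162

Key "FeJFZUr" = 46 65 4a 46 5a 55 72 is 7 bytes > B = 3, so hash it first: H(key) = 02 5c, then zero-pad to 3 bytes: K' = 02 5c 00.
K' ⊕ ipad = 34 6a 36.  K' ⊕ opad = 5e 00 5c.
Inner input = (K'⊕ipad) ∥ m = 34 6a 36 ∥ 37 9e fd.
Inner hash: sum = 52+106+54+55+158+253 = 678 → 02 a6.
Outer input = (K'⊕opad) ∥ inner = 5e 00 5c ∥ 02 a6.
Outer hash (tag): sum = 94+0+92+2+166 = 354 → 01 62.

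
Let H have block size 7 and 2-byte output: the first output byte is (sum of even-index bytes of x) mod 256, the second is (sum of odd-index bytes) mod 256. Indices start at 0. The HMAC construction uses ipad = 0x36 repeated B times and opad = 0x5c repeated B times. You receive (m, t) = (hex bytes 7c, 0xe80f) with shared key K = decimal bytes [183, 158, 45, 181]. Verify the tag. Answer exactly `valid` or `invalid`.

Key decimal bytes [183, 158, 45, 181] = b7 9e 2d b5 is 4 bytes ≤ B = 7; zero-pad to 7 bytes: K' = b7 9e 2d b5 00 00 00.
K' ⊕ ipad = 81 a8 1b 83 36 36 36; K' ⊕ opad = eb c2 71 e9 5c 5c 5c.
Inner hash: even-index sum = 264 mod 256 = 8; odd-index sum = 477 mod 256 = 221 → 08 dd.
Outer hash (recomputed tag): even-index sum = 753 mod 256 = 241; odd-index sum = 527 mod 256 = 15 → f1 0f.
Recomputed tag = f10f; claimed = e80f → mismatch.

invalid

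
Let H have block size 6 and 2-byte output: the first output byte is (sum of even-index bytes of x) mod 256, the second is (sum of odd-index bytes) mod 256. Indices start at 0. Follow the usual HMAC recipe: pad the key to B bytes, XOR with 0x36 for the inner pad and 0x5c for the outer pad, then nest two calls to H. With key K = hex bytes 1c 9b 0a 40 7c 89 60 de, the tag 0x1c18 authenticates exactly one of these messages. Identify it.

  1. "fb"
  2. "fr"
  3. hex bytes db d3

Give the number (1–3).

1

Key hex bytes 1c 9b 0a 40 7c 89 60 de is 8 bytes > B = 6, so hash it first: H(key) = 02 42, then zero-pad to 6 bytes: K' = 02 42 00 00 00 00.
K' ⊕ ipad = 34 74 36 36 36 36; K' ⊕ opad = 5e 1e 5c 5c 5c 5c.
m1: inner = H(34 74 36 36 36 36 66 62) = 06 42; tag = H(5e 1e 5c 5c 5c 5c 06 42) = 1c18 ← matches
m2: inner = H(34 74 36 36 36 36 66 72) = 06 52; tag = H(5e 1e 5c 5c 5c 5c 06 52) = 1c28
m3: inner = H(34 74 36 36 36 36 db d3) = 7b b3; tag = H(5e 1e 5c 5c 5c 5c 7b b3) = 9189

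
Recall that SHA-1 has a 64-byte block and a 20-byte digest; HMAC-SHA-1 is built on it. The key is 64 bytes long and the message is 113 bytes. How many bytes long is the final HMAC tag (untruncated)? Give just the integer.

The tag is one SHA-1 digest: 20 bytes.

20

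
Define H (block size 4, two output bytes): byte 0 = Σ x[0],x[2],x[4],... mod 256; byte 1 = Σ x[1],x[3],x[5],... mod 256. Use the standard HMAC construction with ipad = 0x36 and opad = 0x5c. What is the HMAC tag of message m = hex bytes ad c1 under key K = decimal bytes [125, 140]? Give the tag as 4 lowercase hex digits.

Key decimal bytes [125, 140] = 7d 8c is 2 bytes ≤ B = 4; zero-pad to 4 bytes: K' = 7d 8c 00 00.
K' ⊕ ipad = 4b ba 36 36.  K' ⊕ opad = 21 d0 5c 5c.
Inner input = (K'⊕ipad) ∥ m = 4b ba 36 36 ∥ ad c1.
Inner hash: even-index sum = 302 mod 256 = 46; odd-index sum = 433 mod 256 = 177 → 2e b1.
Outer input = (K'⊕opad) ∥ inner = 21 d0 5c 5c ∥ 2e b1.
Outer hash (tag): even-index sum = 171 mod 256 = 171; odd-index sum = 477 mod 256 = 221 → ab dd.

abdd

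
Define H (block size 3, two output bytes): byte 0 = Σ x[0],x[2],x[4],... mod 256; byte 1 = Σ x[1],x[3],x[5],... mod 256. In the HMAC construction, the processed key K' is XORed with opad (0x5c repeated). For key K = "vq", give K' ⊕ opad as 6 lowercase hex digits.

Key "vq" = 76 71 is 2 bytes ≤ B = 3; zero-pad to 3 bytes: K' = 76 71 00.
XOR each byte with 0x5c: 76⊕5c=2a, 71⊕5c=2d, 00⊕5c=5c.

2a2d5c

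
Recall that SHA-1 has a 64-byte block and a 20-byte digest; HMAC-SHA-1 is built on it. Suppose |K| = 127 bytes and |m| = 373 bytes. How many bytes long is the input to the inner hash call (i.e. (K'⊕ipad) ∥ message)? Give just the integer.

Key is 127 > 64 bytes, so it is hashed to 20 bytes then zero-padded to 64: |K'| = 64.
Inner input = (K'⊕ipad) ∥ m → 64 + 373 = 437 bytes.

437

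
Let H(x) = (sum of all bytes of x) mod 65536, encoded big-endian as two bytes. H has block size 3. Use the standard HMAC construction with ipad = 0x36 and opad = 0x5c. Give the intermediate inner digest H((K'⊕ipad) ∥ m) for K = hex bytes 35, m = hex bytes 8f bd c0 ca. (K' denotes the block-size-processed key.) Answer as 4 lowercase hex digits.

0345

Key hex bytes 35 is 1 byte ≤ B = 3; zero-pad to 3 bytes: K' = 35 00 00.
K' ⊕ ipad = 03 36 36.
Inner input = 03 36 36 ∥ 8f bd c0 ca.
Inner hash: sum = 3+54+54+143+189+192+202 = 837 → 03 45.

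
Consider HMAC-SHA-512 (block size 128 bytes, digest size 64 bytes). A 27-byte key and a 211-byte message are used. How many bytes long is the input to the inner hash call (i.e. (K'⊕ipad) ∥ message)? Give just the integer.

Key is 27 ≤ 128 bytes, zero-padded: |K'| = 128.
Inner input = (K'⊕ipad) ∥ m → 128 + 211 = 339 bytes.

339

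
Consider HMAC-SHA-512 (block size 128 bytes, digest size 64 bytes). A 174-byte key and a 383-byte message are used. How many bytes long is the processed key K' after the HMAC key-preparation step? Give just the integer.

Key is 174 > 128 bytes, so it is hashed to 64 bytes then zero-padded to 128: |K'| = 128.

128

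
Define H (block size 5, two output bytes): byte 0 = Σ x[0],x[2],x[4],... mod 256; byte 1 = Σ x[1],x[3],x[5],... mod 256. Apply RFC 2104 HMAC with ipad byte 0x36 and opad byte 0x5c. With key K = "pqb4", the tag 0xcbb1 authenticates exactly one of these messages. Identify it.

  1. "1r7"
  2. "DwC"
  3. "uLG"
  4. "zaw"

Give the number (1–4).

3

Key "pqb4" = 70 71 62 34 is 4 bytes ≤ B = 5; zero-pad to 5 bytes: K' = 70 71 62 34 00.
K' ⊕ ipad = 46 47 54 02 36; K' ⊕ opad = 2c 2d 3e 68 5c.
m1: inner = H(46 47 54 02 36 31 72 37) = 42 b1; tag = H(2c 2d 3e 68 5c 42 b1) = 77d7
m2: inner = H(46 47 54 02 36 44 77 43) = 47 d0; tag = H(2c 2d 3e 68 5c 47 d0) = 96dc
m3: inner = H(46 47 54 02 36 75 4c 47) = 1c 05; tag = H(2c 2d 3e 68 5c 1c 05) = cbb1 ← matches
m4: inner = H(46 47 54 02 36 7a 61 77) = 31 3a; tag = H(2c 2d 3e 68 5c 31 3a) = 00c6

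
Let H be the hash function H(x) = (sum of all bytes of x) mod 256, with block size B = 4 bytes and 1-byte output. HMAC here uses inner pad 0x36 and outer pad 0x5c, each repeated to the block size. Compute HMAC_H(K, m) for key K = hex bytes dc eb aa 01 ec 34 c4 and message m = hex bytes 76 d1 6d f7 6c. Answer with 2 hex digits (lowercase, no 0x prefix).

Key hex bytes dc eb aa 01 ec 34 c4 is 7 bytes > B = 4, so hash it first: H(key) = 56, then zero-pad to 4 bytes: K' = 56 00 00 00.
K' ⊕ ipad = 60 36 36 36.  K' ⊕ opad = 0a 5c 5c 5c.
Inner input = (K'⊕ipad) ∥ m = 60 36 36 36 ∥ 76 d1 6d f7 6c.
Inner hash: sum = 96+54+54+54+118+209+109+247+108 = 1049; mod 256 = 25 → 19.
Outer input = (K'⊕opad) ∥ inner = 0a 5c 5c 5c ∥ 19.
Outer hash (tag): sum = 10+92+92+92+25 = 311; mod 256 = 55 → 37.

37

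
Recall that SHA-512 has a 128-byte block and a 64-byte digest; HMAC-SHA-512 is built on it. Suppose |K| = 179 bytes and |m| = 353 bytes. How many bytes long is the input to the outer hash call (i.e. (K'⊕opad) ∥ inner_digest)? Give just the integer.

192

Key is 179 > 128 bytes, so it is hashed to 64 bytes then zero-padded to 128: |K'| = 128.
Outer input = (K'⊕opad) ∥ H(inner) → 128 + 64 = 192 bytes.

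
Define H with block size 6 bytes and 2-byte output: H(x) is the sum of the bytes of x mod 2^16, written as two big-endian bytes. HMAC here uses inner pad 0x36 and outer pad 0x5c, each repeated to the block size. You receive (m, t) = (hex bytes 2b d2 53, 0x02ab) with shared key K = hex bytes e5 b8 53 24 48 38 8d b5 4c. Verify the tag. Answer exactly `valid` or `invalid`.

invalid

Key hex bytes e5 b8 53 24 48 38 8d b5 4c is 9 bytes > B = 6, so hash it first: H(key) = 04 22, then zero-pad to 6 bytes: K' = 04 22 00 00 00 00.
K' ⊕ ipad = 32 14 36 36 36 36; K' ⊕ opad = 58 7e 5c 5c 5c 5c.
Inner hash: sum = 50+20+54+54+54+54+43+210+83 = 622 → 02 6e.
Outer hash (recomputed tag): sum = 88+126+92+92+92+92+2+110 = 694 → 02 b6.
Recomputed tag = 02b6; claimed = 02ab → mismatch.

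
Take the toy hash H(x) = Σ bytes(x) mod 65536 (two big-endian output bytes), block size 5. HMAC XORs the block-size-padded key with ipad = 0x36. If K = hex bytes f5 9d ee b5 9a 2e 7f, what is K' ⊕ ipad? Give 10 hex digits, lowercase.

Key hex bytes f5 9d ee b5 9a 2e 7f is 7 bytes > B = 5, so hash it first: H(key) = 04 7c, then zero-pad to 5 bytes: K' = 04 7c 00 00 00.
XOR each byte with 0x36: 04⊕36=32, 7c⊕36=4a, 00⊕36=36, 00⊕36=36, 00⊕36=36.

324a363636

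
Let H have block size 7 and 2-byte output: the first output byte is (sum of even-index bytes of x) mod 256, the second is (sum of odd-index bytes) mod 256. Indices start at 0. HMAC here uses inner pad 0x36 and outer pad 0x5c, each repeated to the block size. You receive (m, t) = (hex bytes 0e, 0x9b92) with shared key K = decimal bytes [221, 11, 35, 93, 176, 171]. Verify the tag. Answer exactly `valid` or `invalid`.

invalid

Key decimal bytes [221, 11, 35, 93, 176, 171] = dd 0b 23 5d b0 ab is 6 bytes ≤ B = 7; zero-pad to 7 bytes: K' = dd 0b 23 5d b0 ab 00.
K' ⊕ ipad = eb 3d 15 6b 86 9d 36; K' ⊕ opad = 81 57 7f 01 ec f7 5c.
Inner hash: even-index sum = 444 mod 256 = 188; odd-index sum = 339 mod 256 = 83 → bc 53.
Outer hash (recomputed tag): even-index sum = 667 mod 256 = 155; odd-index sum = 523 mod 256 = 11 → 9b 0b.
Recomputed tag = 9b0b; claimed = 9b92 → mismatch.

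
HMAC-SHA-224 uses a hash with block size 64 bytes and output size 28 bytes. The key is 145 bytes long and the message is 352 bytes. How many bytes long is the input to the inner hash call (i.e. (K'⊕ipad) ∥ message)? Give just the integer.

Key is 145 > 64 bytes, so it is hashed to 28 bytes then zero-padded to 64: |K'| = 64.
Inner input = (K'⊕ipad) ∥ m → 64 + 352 = 416 bytes.

416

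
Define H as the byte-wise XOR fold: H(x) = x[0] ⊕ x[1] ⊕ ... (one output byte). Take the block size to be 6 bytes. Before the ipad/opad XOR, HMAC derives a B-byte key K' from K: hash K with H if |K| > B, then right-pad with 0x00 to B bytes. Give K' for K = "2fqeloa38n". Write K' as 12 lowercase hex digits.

470000000000

|K| = 10 > B = 6, so first hash the key.
H(K): XOR 32⊕66⊕71⊕65⊕6c⊕6f⊕61⊕33⊕38⊕6e = 47.
Zero-pad H(K) = 47 to 6 bytes: K' = 47 00 00 00 00 00.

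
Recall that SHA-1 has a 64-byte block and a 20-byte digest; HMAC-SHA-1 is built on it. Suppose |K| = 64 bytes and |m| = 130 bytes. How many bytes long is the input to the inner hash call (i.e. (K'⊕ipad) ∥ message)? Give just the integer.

194

Key is 64 ≤ 64 bytes, zero-padded: |K'| = 64.
Inner input = (K'⊕ipad) ∥ m → 64 + 130 = 194 bytes.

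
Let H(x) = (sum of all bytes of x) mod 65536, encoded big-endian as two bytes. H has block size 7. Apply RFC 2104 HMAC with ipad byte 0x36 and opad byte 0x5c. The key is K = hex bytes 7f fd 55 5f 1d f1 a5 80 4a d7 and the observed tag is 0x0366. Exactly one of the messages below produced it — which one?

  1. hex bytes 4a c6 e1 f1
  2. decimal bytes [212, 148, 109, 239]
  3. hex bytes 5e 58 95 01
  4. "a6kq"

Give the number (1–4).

4

Key hex bytes 7f fd 55 5f 1d f1 a5 80 4a d7 is 10 bytes > B = 7, so hash it first: H(key) = 05 84, then zero-pad to 7 bytes: K' = 05 84 00 00 00 00 00.
K' ⊕ ipad = 33 b2 36 36 36 36 36; K' ⊕ opad = 59 d8 5c 5c 5c 5c 5c.
m1: inner = H(33 b2 36 36 36 36 36 4a c6 e1 f1) = 04 d5; tag = H(59 d8 5c 5c 5c 5c 5c 04 d5) = 03d6
m2: inner = H(33 b2 36 36 36 36 36 d4 94 6d ef) = 04 b7; tag = H(59 d8 5c 5c 5c 5c 5c 04 b7) = 03b8
m3: inner = H(33 b2 36 36 36 36 36 5e 58 95 01) = 03 3f; tag = H(59 d8 5c 5c 5c 5c 5c 03 3f) = 033f
m4: inner = H(33 b2 36 36 36 36 36 61 36 6b 71) = 03 66; tag = H(59 d8 5c 5c 5c 5c 5c 03 66) = 0366 ← matches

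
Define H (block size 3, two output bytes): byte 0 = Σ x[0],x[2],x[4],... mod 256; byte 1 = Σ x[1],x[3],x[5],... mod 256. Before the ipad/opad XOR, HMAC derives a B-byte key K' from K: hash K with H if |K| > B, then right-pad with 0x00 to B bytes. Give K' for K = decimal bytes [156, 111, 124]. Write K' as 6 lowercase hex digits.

9c6f7c

Key decimal bytes [156, 111, 124] = 9c 6f 7c is exactly B = 3 bytes: K' = 9c 6f 7c.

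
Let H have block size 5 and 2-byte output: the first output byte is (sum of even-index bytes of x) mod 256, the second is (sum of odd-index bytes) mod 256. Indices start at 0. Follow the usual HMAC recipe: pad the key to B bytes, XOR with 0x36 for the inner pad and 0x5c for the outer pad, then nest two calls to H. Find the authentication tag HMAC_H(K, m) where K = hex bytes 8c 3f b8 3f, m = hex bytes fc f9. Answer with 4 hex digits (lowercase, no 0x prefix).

1e3d

Key hex bytes 8c 3f b8 3f is 4 bytes ≤ B = 5; zero-pad to 5 bytes: K' = 8c 3f b8 3f 00.
K' ⊕ ipad = ba 09 8e 09 36.  K' ⊕ opad = d0 63 e4 63 5c.
Inner input = (K'⊕ipad) ∥ m = ba 09 8e 09 36 ∥ fc f9.
Inner hash: even-index sum = 631 mod 256 = 119; odd-index sum = 270 mod 256 = 14 → 77 0e.
Outer input = (K'⊕opad) ∥ inner = d0 63 e4 63 5c ∥ 77 0e.
Outer hash (tag): even-index sum = 542 mod 256 = 30; odd-index sum = 317 mod 256 = 61 → 1e 3d.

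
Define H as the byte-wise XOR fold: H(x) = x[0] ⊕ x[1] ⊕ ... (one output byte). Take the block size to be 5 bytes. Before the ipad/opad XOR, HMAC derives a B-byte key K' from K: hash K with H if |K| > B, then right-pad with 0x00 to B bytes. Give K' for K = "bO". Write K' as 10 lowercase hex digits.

Key "bO" = 62 4f is 2 bytes ≤ B = 5; zero-pad to 5 bytes: K' = 62 4f 00 00 00.

624f000000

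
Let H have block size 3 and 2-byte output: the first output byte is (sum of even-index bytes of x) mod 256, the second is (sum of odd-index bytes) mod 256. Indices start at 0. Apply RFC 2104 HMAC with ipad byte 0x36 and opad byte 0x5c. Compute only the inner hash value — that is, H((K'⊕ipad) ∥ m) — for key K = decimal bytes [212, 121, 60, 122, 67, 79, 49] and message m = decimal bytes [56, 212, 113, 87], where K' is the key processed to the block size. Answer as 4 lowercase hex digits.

131d

Key decimal bytes [212, 121, 60, 122, 67, 79, 49] = d4 79 3c 7a 43 4f 31 is 7 bytes > B = 3, so hash it first: H(key) = 84 42, then zero-pad to 3 bytes: K' = 84 42 00.
K' ⊕ ipad = b2 74 36.
Inner input = b2 74 36 ∥ 38 d4 71 57.
Inner hash: even-index sum = 531 mod 256 = 19; odd-index sum = 285 mod 256 = 29 → 13 1d.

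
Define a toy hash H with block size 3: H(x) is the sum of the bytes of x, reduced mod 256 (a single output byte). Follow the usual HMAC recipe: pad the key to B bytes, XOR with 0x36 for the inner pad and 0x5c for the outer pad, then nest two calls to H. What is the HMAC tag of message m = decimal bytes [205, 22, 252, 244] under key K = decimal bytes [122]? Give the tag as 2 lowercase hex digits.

Key decimal bytes [122] = 7a is 1 byte ≤ B = 3; zero-pad to 3 bytes: K' = 7a 00 00.
K' ⊕ ipad = 4c 36 36.  K' ⊕ opad = 26 5c 5c.
Inner input = (K'⊕ipad) ∥ m = 4c 36 36 ∥ cd 16 fc f4.
Inner hash: sum = 76+54+54+205+22+252+244 = 907; mod 256 = 139 → 8b.
Outer input = (K'⊕opad) ∥ inner = 26 5c 5c ∥ 8b.
Outer hash (tag): sum = 38+92+92+139 = 361; mod 256 = 105 → 69.

69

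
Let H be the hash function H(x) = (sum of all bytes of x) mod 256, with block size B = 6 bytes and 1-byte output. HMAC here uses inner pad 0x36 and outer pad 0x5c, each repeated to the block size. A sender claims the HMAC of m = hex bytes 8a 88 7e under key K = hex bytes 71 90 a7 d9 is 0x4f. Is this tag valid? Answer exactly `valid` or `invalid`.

invalid

Key hex bytes 71 90 a7 d9 is 4 bytes ≤ B = 6; zero-pad to 6 bytes: K' = 71 90 a7 d9 00 00.
K' ⊕ ipad = 47 a6 91 ef 36 36; K' ⊕ opad = 2d cc fb 85 5c 5c.
Inner hash: sum = 71+166+145+239+54+54+138+136+126 = 1129; mod 256 = 105 → 69.
Outer hash (recomputed tag): sum = 45+204+251+133+92+92+105 = 922; mod 256 = 154 → 9a.
Recomputed tag = 9a; claimed = 4f → mismatch.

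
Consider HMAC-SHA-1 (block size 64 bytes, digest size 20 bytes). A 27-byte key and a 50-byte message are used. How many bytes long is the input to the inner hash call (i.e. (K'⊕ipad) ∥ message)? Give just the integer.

Key is 27 ≤ 64 bytes, zero-padded: |K'| = 64.
Inner input = (K'⊕ipad) ∥ m → 64 + 50 = 114 bytes.

114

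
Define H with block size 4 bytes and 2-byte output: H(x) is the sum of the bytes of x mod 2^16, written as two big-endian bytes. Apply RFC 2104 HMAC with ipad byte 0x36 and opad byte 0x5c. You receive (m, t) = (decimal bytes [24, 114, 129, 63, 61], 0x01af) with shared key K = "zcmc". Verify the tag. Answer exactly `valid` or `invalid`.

Key "zcmc" = 7a 63 6d 63 is exactly B = 4 bytes: K' = 7a 63 6d 63.
K' ⊕ ipad = 4c 55 5b 55; K' ⊕ opad = 26 3f 31 3f.
Inner hash: sum = 76+85+91+85+24+114+129+63+61 = 728 → 02 d8.
Outer hash (recomputed tag): sum = 38+63+49+63+2+216 = 431 → 01 af.
Recomputed tag = 01af; claimed = 01af → match.

valid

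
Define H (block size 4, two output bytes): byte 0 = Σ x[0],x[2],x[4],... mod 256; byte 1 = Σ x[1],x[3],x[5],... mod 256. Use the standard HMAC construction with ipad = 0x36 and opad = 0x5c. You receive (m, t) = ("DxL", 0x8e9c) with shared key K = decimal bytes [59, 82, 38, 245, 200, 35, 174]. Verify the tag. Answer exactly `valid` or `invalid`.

Key decimal bytes [59, 82, 38, 245, 200, 35, 174] = 3b 52 26 f5 c8 23 ae is 7 bytes > B = 4, so hash it first: H(key) = d7 6a, then zero-pad to 4 bytes: K' = d7 6a 00 00.
K' ⊕ ipad = e1 5c 36 36; K' ⊕ opad = 8b 36 5c 5c.
Inner hash: even-index sum = 423 mod 256 = 167; odd-index sum = 266 mod 256 = 10 → a7 0a.
Outer hash (recomputed tag): even-index sum = 398 mod 256 = 142; odd-index sum = 156 mod 256 = 156 → 8e 9c.
Recomputed tag = 8e9c; claimed = 8e9c → match.

valid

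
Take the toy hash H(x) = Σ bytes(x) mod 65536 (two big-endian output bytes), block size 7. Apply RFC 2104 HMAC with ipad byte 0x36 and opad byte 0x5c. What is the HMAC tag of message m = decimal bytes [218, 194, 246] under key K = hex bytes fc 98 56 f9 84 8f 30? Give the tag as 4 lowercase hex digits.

Key hex bytes fc 98 56 f9 84 8f 30 is exactly B = 7 bytes: K' = fc 98 56 f9 84 8f 30.
K' ⊕ ipad = ca ae 60 cf b2 b9 06.  K' ⊕ opad = a0 c4 0a a5 d8 d3 6c.
Inner input = (K'⊕ipad) ∥ m = ca ae 60 cf b2 b9 06 ∥ da c2 f6.
Inner hash: sum = 202+174+96+207+178+185+6+218+194+246 = 1706 → 06 aa.
Outer input = (K'⊕opad) ∥ inner = a0 c4 0a a5 d8 d3 6c ∥ 06 aa.
Outer hash (tag): sum = 160+196+10+165+216+211+108+6+170 = 1242 → 04 da.

04da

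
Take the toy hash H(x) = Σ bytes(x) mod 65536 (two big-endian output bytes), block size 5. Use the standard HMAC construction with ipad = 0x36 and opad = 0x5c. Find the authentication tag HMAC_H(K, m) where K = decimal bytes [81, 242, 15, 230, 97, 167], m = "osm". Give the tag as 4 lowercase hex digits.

Key decimal bytes [81, 242, 15, 230, 97, 167] = 51 f2 0f e6 61 a7 is 6 bytes > B = 5, so hash it first: H(key) = 03 40, then zero-pad to 5 bytes: K' = 03 40 00 00 00.
K' ⊕ ipad = 35 76 36 36 36.  K' ⊕ opad = 5f 1c 5c 5c 5c.
Inner input = (K'⊕ipad) ∥ m = 35 76 36 36 36 ∥ 6f 73 6d.
Inner hash: sum = 53+118+54+54+54+111+115+109 = 668 → 02 9c.
Outer input = (K'⊕opad) ∥ inner = 5f 1c 5c 5c 5c ∥ 02 9c.
Outer hash (tag): sum = 95+28+92+92+92+2+156 = 557 → 02 2d.

022d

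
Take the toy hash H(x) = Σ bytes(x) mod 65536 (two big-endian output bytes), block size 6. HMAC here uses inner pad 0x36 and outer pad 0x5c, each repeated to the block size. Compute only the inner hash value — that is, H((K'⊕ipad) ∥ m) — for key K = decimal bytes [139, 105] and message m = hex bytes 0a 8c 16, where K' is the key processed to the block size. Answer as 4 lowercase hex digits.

02a0

Key decimal bytes [139, 105] = 8b 69 is 2 bytes ≤ B = 6; zero-pad to 6 bytes: K' = 8b 69 00 00 00 00.
K' ⊕ ipad = bd 5f 36 36 36 36.
Inner input = bd 5f 36 36 36 36 ∥ 0a 8c 16.
Inner hash: sum = 189+95+54+54+54+54+10+140+22 = 672 → 02 a0.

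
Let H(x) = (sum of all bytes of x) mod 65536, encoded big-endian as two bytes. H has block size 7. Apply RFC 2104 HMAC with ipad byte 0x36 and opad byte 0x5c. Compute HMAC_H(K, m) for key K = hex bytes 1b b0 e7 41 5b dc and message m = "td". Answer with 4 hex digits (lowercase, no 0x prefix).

Key hex bytes 1b b0 e7 41 5b dc is 6 bytes ≤ B = 7; zero-pad to 7 bytes: K' = 1b b0 e7 41 5b dc 00.
K' ⊕ ipad = 2d 86 d1 77 6d ea 36.  K' ⊕ opad = 47 ec bb 1d 07 80 5c.
Inner input = (K'⊕ipad) ∥ m = 2d 86 d1 77 6d ea 36 ∥ 74 64.
Inner hash: sum = 45+134+209+119+109+234+54+116+100 = 1120 → 04 60.
Outer input = (K'⊕opad) ∥ inner = 47 ec bb 1d 07 80 5c ∥ 04 60.
Outer hash (tag): sum = 71+236+187+29+7+128+92+4+96 = 850 → 03 52.

0352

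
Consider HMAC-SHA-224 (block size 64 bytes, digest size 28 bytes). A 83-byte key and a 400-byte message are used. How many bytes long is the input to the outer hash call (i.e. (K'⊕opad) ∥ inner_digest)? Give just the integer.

92

Key is 83 > 64 bytes, so it is hashed to 28 bytes then zero-padded to 64: |K'| = 64.
Outer input = (K'⊕opad) ∥ H(inner) → 64 + 28 = 92 bytes.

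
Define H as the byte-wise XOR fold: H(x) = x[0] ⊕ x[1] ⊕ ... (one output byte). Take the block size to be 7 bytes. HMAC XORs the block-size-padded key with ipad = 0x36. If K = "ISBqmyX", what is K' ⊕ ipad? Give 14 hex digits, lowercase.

Key "ISBqmyX" = 49 53 42 71 6d 79 58 is exactly B = 7 bytes: K' = 49 53 42 71 6d 79 58.
XOR each byte with 0x36: 49⊕36=7f, 53⊕36=65, 42⊕36=74, 71⊕36=47, 6d⊕36=5b, 79⊕36=4f, 58⊕36=6e.

7f6574475b4f6e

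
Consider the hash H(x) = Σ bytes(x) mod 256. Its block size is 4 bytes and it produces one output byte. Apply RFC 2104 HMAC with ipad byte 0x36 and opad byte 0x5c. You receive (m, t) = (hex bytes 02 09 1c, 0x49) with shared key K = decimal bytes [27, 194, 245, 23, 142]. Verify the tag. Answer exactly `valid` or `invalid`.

valid

Key decimal bytes [27, 194, 245, 23, 142] = 1b c2 f5 17 8e is 5 bytes > B = 4, so hash it first: H(key) = 77, then zero-pad to 4 bytes: K' = 77 00 00 00.
K' ⊕ ipad = 41 36 36 36; K' ⊕ opad = 2b 5c 5c 5c.
Inner hash: sum = 65+54+54+54+2+9+28 = 266; mod 256 = 10 → 0a.
Outer hash (recomputed tag): sum = 43+92+92+92+10 = 329; mod 256 = 73 → 49.
Recomputed tag = 49; claimed = 49 → match.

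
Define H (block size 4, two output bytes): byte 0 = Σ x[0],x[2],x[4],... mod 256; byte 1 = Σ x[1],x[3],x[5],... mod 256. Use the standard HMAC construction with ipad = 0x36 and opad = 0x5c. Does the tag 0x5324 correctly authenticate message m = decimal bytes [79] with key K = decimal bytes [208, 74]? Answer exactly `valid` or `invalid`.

Key decimal bytes [208, 74] = d0 4a is 2 bytes ≤ B = 4; zero-pad to 4 bytes: K' = d0 4a 00 00.
K' ⊕ ipad = e6 7c 36 36; K' ⊕ opad = 8c 16 5c 5c.
Inner hash: even-index sum = 363 mod 256 = 107; odd-index sum = 178 mod 256 = 178 → 6b b2.
Outer hash (recomputed tag): even-index sum = 339 mod 256 = 83; odd-index sum = 292 mod 256 = 36 → 53 24.
Recomputed tag = 5324; claimed = 5324 → match.

valid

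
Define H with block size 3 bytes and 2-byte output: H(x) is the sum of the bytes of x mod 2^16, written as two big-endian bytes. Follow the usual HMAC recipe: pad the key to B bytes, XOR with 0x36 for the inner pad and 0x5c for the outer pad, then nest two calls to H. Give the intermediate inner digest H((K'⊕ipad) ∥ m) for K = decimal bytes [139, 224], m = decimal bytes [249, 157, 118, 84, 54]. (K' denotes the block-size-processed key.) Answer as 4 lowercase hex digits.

045f

Key decimal bytes [139, 224] = 8b e0 is 2 bytes ≤ B = 3; zero-pad to 3 bytes: K' = 8b e0 00.
K' ⊕ ipad = bd d6 36.
Inner input = bd d6 36 ∥ f9 9d 76 54 36.
Inner hash: sum = 189+214+54+249+157+118+84+54 = 1119 → 04 5f.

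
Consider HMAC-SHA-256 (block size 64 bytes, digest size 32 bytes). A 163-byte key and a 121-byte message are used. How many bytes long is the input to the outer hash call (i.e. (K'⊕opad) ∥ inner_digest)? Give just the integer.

Key is 163 > 64 bytes, so it is hashed to 32 bytes then zero-padded to 64: |K'| = 64.
Outer input = (K'⊕opad) ∥ H(inner) → 64 + 32 = 96 bytes.

96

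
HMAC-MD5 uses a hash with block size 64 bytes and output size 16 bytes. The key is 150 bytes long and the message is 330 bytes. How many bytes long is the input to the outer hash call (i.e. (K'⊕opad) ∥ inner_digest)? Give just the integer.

Key is 150 > 64 bytes, so it is hashed to 16 bytes then zero-padded to 64: |K'| = 64.
Outer input = (K'⊕opad) ∥ H(inner) → 64 + 16 = 80 bytes.

80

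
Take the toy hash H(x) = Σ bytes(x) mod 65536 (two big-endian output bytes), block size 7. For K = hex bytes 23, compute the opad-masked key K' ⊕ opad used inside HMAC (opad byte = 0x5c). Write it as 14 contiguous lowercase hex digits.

Key hex bytes 23 is 1 byte ≤ B = 7; zero-pad to 7 bytes: K' = 23 00 00 00 00 00 00.
XOR each byte with 0x5c: 23⊕5c=7f, 00⊕5c=5c, 00⊕5c=5c, 00⊕5c=5c, 00⊕5c=5c, 00⊕5c=5c, 00⊕5c=5c.

7f5c5c5c5c5c5c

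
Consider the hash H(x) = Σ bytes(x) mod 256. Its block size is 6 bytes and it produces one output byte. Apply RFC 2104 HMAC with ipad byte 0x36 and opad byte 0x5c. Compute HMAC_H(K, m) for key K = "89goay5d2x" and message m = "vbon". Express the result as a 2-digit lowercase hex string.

19

Key "89goay5d2x" = 38 39 67 6f 61 79 35 64 32 78 is 10 bytes > B = 6, so hash it first: H(key) = 64, then zero-pad to 6 bytes: K' = 64 00 00 00 00 00.
K' ⊕ ipad = 52 36 36 36 36 36.  K' ⊕ opad = 38 5c 5c 5c 5c 5c.
Inner input = (K'⊕ipad) ∥ m = 52 36 36 36 36 36 ∥ 76 62 6f 6e.
Inner hash: sum = 82+54+54+54+54+54+118+98+111+110 = 789; mod 256 = 21 → 15.
Outer input = (K'⊕opad) ∥ inner = 38 5c 5c 5c 5c 5c ∥ 15.
Outer hash (tag): sum = 56+92+92+92+92+92+21 = 537; mod 256 = 25 → 19.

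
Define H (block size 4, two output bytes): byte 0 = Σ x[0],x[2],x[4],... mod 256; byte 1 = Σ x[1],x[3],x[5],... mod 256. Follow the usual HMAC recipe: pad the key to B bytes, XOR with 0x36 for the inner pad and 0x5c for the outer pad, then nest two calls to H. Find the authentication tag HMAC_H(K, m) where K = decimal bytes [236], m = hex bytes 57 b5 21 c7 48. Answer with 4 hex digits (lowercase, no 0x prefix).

dca0

Key decimal bytes [236] = ec is 1 byte ≤ B = 4; zero-pad to 4 bytes: K' = ec 00 00 00.
K' ⊕ ipad = da 36 36 36.  K' ⊕ opad = b0 5c 5c 5c.
Inner input = (K'⊕ipad) ∥ m = da 36 36 36 ∥ 57 b5 21 c7 48.
Inner hash: even-index sum = 464 mod 256 = 208; odd-index sum = 488 mod 256 = 232 → d0 e8.
Outer input = (K'⊕opad) ∥ inner = b0 5c 5c 5c ∥ d0 e8.
Outer hash (tag): even-index sum = 476 mod 256 = 220; odd-index sum = 416 mod 256 = 160 → dc a0.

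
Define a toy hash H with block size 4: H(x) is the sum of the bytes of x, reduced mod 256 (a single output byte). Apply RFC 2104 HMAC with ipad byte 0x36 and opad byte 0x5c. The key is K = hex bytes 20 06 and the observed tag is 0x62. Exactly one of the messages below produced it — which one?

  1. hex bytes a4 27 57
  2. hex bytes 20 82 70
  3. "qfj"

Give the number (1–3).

Key hex bytes 20 06 is 2 bytes ≤ B = 4; zero-pad to 4 bytes: K' = 20 06 00 00.
K' ⊕ ipad = 16 30 36 36; K' ⊕ opad = 7c 5a 5c 5c.
m1: inner = H(16 30 36 36 a4 27 57) = d4; tag = H(7c 5a 5c 5c d4) = 62 ← matches
m2: inner = H(16 30 36 36 20 82 70) = c4; tag = H(7c 5a 5c 5c c4) = 52
m3: inner = H(16 30 36 36 71 66 6a) = f3; tag = H(7c 5a 5c 5c f3) = 81

1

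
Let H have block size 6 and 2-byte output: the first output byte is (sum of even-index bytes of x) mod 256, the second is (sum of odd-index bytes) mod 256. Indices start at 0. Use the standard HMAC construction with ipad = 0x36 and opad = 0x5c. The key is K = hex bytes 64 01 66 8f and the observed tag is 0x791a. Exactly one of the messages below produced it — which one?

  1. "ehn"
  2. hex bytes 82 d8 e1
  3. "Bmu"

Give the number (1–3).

Key hex bytes 64 01 66 8f is 4 bytes ≤ B = 6; zero-pad to 6 bytes: K' = 64 01 66 8f 00 00.
K' ⊕ ipad = 52 37 50 b9 36 36; K' ⊕ opad = 38 5d 3a d3 5c 5c.
m1: inner = H(52 37 50 b9 36 36 65 68 6e) = ab 8e; tag = H(38 5d 3a d3 5c 5c ab 8e) = 791a ← matches
m2: inner = H(52 37 50 b9 36 36 82 d8 e1) = 3b fe; tag = H(38 5d 3a d3 5c 5c 3b fe) = 098a
m3: inner = H(52 37 50 b9 36 36 42 6d 75) = 8f 93; tag = H(38 5d 3a d3 5c 5c 8f 93) = 5d1f

1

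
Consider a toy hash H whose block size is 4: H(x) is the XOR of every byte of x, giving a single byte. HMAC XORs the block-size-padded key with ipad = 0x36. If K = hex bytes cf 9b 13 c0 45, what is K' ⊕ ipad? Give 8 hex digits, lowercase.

f4363636

Key hex bytes cf 9b 13 c0 45 is 5 bytes > B = 4, so hash it first: H(key) = c2, then zero-pad to 4 bytes: K' = c2 00 00 00.
XOR each byte with 0x36: c2⊕36=f4, 00⊕36=36, 00⊕36=36, 00⊕36=36.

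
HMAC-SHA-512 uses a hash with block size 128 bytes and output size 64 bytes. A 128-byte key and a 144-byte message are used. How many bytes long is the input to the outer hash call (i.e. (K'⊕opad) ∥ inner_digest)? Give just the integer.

192

Key is 128 ≤ 128 bytes, zero-padded: |K'| = 128.
Outer input = (K'⊕opad) ∥ H(inner) → 128 + 64 = 192 bytes.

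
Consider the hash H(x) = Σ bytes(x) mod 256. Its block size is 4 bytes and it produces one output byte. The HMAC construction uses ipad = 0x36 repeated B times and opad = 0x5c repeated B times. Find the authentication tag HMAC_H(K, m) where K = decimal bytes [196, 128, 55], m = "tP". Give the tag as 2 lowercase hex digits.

de

Key decimal bytes [196, 128, 55] = c4 80 37 is 3 bytes ≤ B = 4; zero-pad to 4 bytes: K' = c4 80 37 00.
K' ⊕ ipad = f2 b6 01 36.  K' ⊕ opad = 98 dc 6b 5c.
Inner input = (K'⊕ipad) ∥ m = f2 b6 01 36 ∥ 74 50.
Inner hash: sum = 242+182+1+54+116+80 = 675; mod 256 = 163 → a3.
Outer input = (K'⊕opad) ∥ inner = 98 dc 6b 5c ∥ a3.
Outer hash (tag): sum = 152+220+107+92+163 = 734; mod 256 = 222 → de.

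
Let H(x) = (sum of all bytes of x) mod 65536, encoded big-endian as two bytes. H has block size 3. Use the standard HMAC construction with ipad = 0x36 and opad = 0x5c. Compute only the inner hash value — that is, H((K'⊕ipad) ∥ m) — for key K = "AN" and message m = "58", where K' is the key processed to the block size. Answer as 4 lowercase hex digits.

0192

Key "AN" = 41 4e is 2 bytes ≤ B = 3; zero-pad to 3 bytes: K' = 41 4e 00.
K' ⊕ ipad = 77 78 36.
Inner input = 77 78 36 ∥ 35 38.
Inner hash: sum = 119+120+54+53+56 = 402 → 01 92.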